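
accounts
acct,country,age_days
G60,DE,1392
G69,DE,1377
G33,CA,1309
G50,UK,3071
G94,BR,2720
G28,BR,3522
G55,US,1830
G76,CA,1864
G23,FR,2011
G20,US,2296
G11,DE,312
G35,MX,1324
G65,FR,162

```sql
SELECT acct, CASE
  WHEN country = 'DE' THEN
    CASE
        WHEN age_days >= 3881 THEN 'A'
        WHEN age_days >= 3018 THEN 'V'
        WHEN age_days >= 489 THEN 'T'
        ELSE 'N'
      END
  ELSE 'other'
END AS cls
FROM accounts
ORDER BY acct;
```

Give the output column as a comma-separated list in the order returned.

acct=G11: country='DE' → inner[ELSE] → N
acct=G20: country='US' → outer ELSE → other
acct=G23: country='FR' → outer ELSE → other
acct=G28: country='BR' → outer ELSE → other
acct=G33: country='CA' → outer ELSE → other
acct=G35: country='MX' → outer ELSE → other
acct=G50: country='UK' → outer ELSE → other
acct=G55: country='US' → outer ELSE → other
acct=G60: country='DE' → inner[age_days >= 489] → T
acct=G65: country='FR' → outer ELSE → other
acct=G69: country='DE' → inner[age_days >= 489] → T
acct=G76: country='CA' → outer ELSE → other
acct=G94: country='BR' → outer ELSE → other

N, other, other, other, other, other, other, other, T, other, T, other, other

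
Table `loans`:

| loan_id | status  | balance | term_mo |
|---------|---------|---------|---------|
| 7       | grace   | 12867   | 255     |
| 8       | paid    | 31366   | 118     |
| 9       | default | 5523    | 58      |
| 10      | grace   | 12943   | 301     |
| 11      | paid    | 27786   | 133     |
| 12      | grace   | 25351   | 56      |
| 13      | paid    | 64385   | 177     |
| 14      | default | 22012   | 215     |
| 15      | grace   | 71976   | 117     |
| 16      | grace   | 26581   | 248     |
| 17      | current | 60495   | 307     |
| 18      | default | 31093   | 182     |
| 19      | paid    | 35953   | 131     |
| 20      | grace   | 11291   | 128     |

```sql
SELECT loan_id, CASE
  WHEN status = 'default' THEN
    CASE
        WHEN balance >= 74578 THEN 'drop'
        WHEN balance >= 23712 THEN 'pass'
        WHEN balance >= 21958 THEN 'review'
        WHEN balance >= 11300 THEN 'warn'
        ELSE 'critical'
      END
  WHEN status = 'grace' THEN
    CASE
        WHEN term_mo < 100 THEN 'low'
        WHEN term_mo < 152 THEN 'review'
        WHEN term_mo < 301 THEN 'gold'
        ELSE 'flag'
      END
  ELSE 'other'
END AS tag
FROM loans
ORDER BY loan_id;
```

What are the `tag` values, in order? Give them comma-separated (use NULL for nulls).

gold, other, critical, flag, other, low, other, review, review, gold, other, pass, other, review

loan_id=7: status='grace' → inner[term_mo < 301] → gold
loan_id=8: status='paid' → outer ELSE → other
loan_id=9: status='default' → inner[ELSE] → critical
loan_id=10: status='grace' → inner[ELSE] → flag
loan_id=11: status='paid' → outer ELSE → other
loan_id=12: status='grace' → inner[term_mo < 100] → low
loan_id=13: status='paid' → outer ELSE → other
loan_id=14: status='default' → inner[balance >= 21958] → review
loan_id=15: status='grace' → inner[term_mo < 152] → review
loan_id=16: status='grace' → inner[term_mo < 301] → gold
loan_id=17: status='current' → outer ELSE → other
loan_id=18: status='default' → inner[balance >= 23712] → pass
loan_id=19: status='paid' → outer ELSE → other
loan_id=20: status='grace' → inner[term_mo < 152] → review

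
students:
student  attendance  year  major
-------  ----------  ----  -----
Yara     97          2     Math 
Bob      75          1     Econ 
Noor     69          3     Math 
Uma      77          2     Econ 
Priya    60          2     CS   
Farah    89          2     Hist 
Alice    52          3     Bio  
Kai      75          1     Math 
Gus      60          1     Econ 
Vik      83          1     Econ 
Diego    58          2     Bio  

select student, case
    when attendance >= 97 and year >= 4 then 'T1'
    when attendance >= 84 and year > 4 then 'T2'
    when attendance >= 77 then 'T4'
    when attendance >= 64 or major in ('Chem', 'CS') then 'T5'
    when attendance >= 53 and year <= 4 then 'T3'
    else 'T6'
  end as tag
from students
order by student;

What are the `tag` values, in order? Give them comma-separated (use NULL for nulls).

student=Alice: ELSE → T6
student=Bob: attendance >= 64 or major in ('Chem', 'CS') → T5
student=Diego: attendance >= 53 and year <= 4 → T3
student=Farah: attendance >= 77 → T4
student=Gus: attendance >= 53 and year <= 4 → T3
student=Kai: attendance >= 64 or major in ('Chem', 'CS') → T5
student=Noor: attendance >= 64 or major in ('Chem', 'CS') → T5
student=Priya: attendance >= 64 or major in ('Chem', 'CS') → T5
student=Uma: attendance >= 77 → T4
student=Vik: attendance >= 77 → T4
student=Yara: attendance >= 77 → T4

T6, T5, T3, T4, T3, T5, T5, T5, T4, T4, T4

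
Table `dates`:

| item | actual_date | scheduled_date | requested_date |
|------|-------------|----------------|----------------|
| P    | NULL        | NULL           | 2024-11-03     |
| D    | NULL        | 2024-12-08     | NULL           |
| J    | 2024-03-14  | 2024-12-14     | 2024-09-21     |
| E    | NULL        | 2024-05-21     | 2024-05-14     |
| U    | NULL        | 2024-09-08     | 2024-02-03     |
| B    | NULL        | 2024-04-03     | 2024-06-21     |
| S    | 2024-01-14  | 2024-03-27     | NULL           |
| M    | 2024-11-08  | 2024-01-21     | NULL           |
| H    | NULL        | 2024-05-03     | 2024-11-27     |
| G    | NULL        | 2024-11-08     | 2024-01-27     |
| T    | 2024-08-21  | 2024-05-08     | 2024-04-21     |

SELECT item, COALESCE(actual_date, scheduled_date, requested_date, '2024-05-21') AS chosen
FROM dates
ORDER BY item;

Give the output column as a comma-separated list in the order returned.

2024-04-03, 2024-12-08, 2024-05-21, 2024-11-08, 2024-05-03, 2024-03-14, 2024-11-08, 2024-11-03, 2024-01-14, 2024-08-21, 2024-09-08

item=B: actual_date=NULL, scheduled_date=2024-04-03 → 2024-04-03
item=D: actual_date=NULL, scheduled_date=2024-12-08 → 2024-12-08
item=E: actual_date=NULL, scheduled_date=2024-05-21 → 2024-05-21
item=G: actual_date=NULL, scheduled_date=2024-11-08 → 2024-11-08
item=H: actual_date=NULL, scheduled_date=2024-05-03 → 2024-05-03
item=J: actual_date=2024-03-14 → 2024-03-14
item=M: actual_date=2024-11-08 → 2024-11-08
item=P: actual_date=NULL, scheduled_date=NULL, requested_date=2024-11-03 → 2024-11-03
item=S: actual_date=2024-01-14 → 2024-01-14
item=T: actual_date=2024-08-21 → 2024-08-21
item=U: actual_date=NULL, scheduled_date=2024-09-08 → 2024-09-08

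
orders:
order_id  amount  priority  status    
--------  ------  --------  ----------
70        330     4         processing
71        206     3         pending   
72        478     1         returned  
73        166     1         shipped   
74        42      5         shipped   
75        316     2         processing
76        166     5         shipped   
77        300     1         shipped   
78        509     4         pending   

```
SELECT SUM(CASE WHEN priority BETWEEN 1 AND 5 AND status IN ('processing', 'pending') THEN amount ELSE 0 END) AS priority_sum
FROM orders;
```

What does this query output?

order_id=70: ✓ → 330
order_id=71: ✓ → 206
order_id=72: ✗
order_id=73: ✗
order_id=74: ✗
order_id=75: ✓ → 316
order_id=76: ✗
order_id=77: ✗
order_id=78: ✓ → 509
priority_sum = 330 + 206 + 316 + 509 = 1361

1361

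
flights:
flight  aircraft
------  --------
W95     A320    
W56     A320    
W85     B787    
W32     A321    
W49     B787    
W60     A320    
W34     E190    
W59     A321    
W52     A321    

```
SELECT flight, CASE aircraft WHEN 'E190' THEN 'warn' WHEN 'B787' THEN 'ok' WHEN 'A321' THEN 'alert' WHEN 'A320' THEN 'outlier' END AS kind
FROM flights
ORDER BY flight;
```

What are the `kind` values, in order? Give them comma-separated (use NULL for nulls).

flight=W32: aircraft='A321' → alert
flight=W34: aircraft='E190' → warn
flight=W49: aircraft='B787' → ok
flight=W52: aircraft='A321' → alert
flight=W56: aircraft='A320' → outlier
flight=W59: aircraft='A321' → alert
flight=W60: aircraft='A320' → outlier
flight=W85: aircraft='B787' → ok
flight=W95: aircraft='A320' → outlier

alert, warn, ok, alert, outlier, alert, outlier, ok, outlier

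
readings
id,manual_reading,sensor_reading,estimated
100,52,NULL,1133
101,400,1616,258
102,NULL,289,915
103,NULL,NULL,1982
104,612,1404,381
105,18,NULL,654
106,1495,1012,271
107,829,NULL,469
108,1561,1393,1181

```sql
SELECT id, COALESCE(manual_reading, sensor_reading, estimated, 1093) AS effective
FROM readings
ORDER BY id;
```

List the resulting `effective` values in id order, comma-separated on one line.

id=100: manual_reading=52 → 52
id=101: manual_reading=400 → 400
id=102: manual_reading=NULL, sensor_reading=289 → 289
id=103: manual_reading=NULL, sensor_reading=NULL, estimated=1982 → 1982
id=104: manual_reading=612 → 612
id=105: manual_reading=18 → 18
id=106: manual_reading=1495 → 1495
id=107: manual_reading=829 → 829
id=108: manual_reading=1561 → 1561

52, 400, 289, 1982, 612, 18, 1495, 829, 1561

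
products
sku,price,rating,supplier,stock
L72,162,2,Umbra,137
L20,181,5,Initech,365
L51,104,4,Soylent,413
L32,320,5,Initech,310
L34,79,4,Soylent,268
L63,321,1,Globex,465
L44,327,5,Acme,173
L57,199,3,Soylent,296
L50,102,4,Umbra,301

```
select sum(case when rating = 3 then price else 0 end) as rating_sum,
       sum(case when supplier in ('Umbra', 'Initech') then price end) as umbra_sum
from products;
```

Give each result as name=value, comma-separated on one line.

[rating_sum: rating = 3]
sku=L72: ✗
sku=L20: ✗
sku=L51: ✗
sku=L32: ✗
sku=L34: ✗
sku=L63: ✗
sku=L44: ✗
sku=L57: ✓ → 199
sku=L50: ✗
rating_sum = 199
—
[umbra_sum: supplier in ('Umbra', 'Initech')]
sku=L72: ✓ → 162
sku=L20: ✓ → 181
sku=L51: ✗
sku=L32: ✓ → 320
sku=L34: ✗
sku=L63: ✗
sku=L44: ✗
sku=L57: ✗
sku=L50: ✓ → 102
umbra_sum = 162 + 181 + 320 + 102 = 765

rating_sum=199, umbra_sum=765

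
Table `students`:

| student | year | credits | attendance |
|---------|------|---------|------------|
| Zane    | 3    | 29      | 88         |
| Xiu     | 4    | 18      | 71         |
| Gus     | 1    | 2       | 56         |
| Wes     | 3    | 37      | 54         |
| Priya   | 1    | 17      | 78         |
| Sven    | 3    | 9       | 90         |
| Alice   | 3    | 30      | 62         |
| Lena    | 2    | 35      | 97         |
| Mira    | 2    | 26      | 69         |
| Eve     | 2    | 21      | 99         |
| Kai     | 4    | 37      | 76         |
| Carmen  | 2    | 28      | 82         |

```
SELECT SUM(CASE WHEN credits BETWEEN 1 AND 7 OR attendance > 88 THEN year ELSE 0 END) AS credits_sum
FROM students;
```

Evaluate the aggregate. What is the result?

8

student=Zane: ✗
student=Xiu: ✗
student=Gus: ✓ → 1
student=Wes: ✗
student=Priya: ✗
student=Sven: ✓ → 3
student=Alice: ✗
student=Lena: ✓ → 2
student=Mira: ✗
student=Eve: ✓ → 2
student=Kai: ✗
student=Carmen: ✗
credits_sum = 1 + 3 + 2 + 2 = 8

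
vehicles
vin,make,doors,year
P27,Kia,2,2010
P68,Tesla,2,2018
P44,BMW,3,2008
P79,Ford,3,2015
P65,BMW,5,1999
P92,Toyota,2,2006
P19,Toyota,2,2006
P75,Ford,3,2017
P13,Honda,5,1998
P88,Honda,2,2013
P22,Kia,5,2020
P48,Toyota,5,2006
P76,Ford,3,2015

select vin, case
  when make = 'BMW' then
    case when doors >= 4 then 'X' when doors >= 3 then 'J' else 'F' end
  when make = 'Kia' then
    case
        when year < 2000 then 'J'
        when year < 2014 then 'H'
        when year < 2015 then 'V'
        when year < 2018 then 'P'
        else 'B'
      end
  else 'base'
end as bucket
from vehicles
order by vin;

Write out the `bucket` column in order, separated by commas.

base, base, B, H, J, base, X, base, base, base, base, base, base

vin=P13: make='Honda' → outer ELSE → base
vin=P19: make='Toyota' → outer ELSE → base
vin=P22: make='Kia' → inner[ELSE] → B
vin=P27: make='Kia' → inner[year < 2014] → H
vin=P44: make='BMW' → inner[doors >= 3] → J
vin=P48: make='Toyota' → outer ELSE → base
vin=P65: make='BMW' → inner[doors >= 4] → X
vin=P68: make='Tesla' → outer ELSE → base
vin=P75: make='Ford' → outer ELSE → base
vin=P76: make='Ford' → outer ELSE → base
vin=P79: make='Ford' → outer ELSE → base
vin=P88: make='Honda' → outer ELSE → base
vin=P92: make='Toyota' → outer ELSE → base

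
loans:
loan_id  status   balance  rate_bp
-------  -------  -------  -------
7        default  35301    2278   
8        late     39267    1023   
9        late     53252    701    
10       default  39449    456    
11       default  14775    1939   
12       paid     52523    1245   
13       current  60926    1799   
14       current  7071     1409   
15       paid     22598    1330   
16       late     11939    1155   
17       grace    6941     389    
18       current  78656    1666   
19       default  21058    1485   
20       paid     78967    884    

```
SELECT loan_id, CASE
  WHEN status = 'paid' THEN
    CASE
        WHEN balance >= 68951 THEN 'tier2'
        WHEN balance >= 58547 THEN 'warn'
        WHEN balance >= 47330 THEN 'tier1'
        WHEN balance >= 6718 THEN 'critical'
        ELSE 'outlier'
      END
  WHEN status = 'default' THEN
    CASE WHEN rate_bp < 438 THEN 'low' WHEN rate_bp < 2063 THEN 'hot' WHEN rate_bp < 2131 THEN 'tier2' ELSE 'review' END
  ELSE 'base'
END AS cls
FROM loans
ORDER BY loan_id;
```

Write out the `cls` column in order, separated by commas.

loan_id=7: status='default' → inner[ELSE] → review
loan_id=8: status='late' → outer ELSE → base
loan_id=9: status='late' → outer ELSE → base
loan_id=10: status='default' → inner[rate_bp < 2063] → hot
loan_id=11: status='default' → inner[rate_bp < 2063] → hot
loan_id=12: status='paid' → inner[balance >= 47330] → tier1
loan_id=13: status='current' → outer ELSE → base
loan_id=14: status='current' → outer ELSE → base
loan_id=15: status='paid' → inner[balance >= 6718] → critical
loan_id=16: status='late' → outer ELSE → base
loan_id=17: status='grace' → outer ELSE → base
loan_id=18: status='current' → outer ELSE → base
loan_id=19: status='default' → inner[rate_bp < 2063] → hot
loan_id=20: status='paid' → inner[balance >= 68951] → tier2

review, base, base, hot, hot, tier1, base, base, critical, base, base, base, hot, tier2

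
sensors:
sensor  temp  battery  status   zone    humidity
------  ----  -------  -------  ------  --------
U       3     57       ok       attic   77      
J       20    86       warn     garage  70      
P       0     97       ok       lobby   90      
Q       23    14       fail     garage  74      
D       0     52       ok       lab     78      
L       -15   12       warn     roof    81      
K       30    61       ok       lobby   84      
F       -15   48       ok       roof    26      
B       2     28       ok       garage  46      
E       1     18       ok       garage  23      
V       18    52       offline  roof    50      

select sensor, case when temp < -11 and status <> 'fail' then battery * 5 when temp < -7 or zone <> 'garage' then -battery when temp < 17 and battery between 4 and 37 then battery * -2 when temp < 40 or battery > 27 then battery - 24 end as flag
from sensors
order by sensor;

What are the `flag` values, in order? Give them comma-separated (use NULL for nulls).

-56, -52, -36, 240, 62, -61, 60, -97, -10, -57, -52

sensor=B: temp < 17 and battery between 4 and 37 → -56
sensor=D: temp < -7 or zone <> 'garage' → -52
sensor=E: temp < 17 and battery between 4 and 37 → -36
sensor=F: temp < -11 and status <> 'fail' → 240
sensor=J: temp < 40 or battery > 27 → 62
sensor=K: temp < -7 or zone <> 'garage' → -61
sensor=L: temp < -11 and status <> 'fail' → 60
sensor=P: temp < -7 or zone <> 'garage' → -97
sensor=Q: temp < 40 or battery > 27 → -10
sensor=U: temp < -7 or zone <> 'garage' → -57
sensor=V: temp < -7 or zone <> 'garage' → -52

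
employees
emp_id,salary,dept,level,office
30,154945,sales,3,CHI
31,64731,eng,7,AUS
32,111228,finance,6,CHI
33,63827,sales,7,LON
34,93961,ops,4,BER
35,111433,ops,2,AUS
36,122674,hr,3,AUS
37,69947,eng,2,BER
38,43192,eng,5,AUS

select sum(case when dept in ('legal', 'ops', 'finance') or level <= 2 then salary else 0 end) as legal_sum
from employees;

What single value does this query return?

386569

emp_id=30: ✗
emp_id=31: ✗
emp_id=32: ✓ → 111228
emp_id=33: ✗
emp_id=34: ✓ → 93961
emp_id=35: ✓ → 111433
emp_id=36: ✗
emp_id=37: ✓ → 69947
emp_id=38: ✗
legal_sum = 111228 + 93961 + 111433 + 69947 = 386569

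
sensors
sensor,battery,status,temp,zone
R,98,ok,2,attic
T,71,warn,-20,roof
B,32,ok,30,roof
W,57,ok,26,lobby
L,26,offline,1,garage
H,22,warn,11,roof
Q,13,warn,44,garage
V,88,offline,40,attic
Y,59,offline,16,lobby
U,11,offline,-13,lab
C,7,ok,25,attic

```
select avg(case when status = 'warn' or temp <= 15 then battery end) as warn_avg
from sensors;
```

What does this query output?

40.1666666667

sensor=R: ✓ → 98
sensor=T: ✓ → 71
sensor=B: ✗
sensor=W: ✗
sensor=L: ✓ → 26
sensor=H: ✓ → 22
sensor=Q: ✓ → 13
sensor=V: ✗
sensor=Y: ✗
sensor=U: ✓ → 11
sensor=C: ✗
warn_avg = (98 + 71 + 26 + 22 + 13 + 11) / 6 = 40.1666666667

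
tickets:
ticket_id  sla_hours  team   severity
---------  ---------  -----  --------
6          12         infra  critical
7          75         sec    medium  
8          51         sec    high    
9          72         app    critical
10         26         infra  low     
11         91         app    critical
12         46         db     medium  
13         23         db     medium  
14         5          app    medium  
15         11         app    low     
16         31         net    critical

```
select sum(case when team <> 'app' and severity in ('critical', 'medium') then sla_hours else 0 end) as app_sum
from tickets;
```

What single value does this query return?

ticket_id=6: ✓ → 12
ticket_id=7: ✓ → 75
ticket_id=8: ✗
ticket_id=9: ✗
ticket_id=10: ✗
ticket_id=11: ✗
ticket_id=12: ✓ → 46
ticket_id=13: ✓ → 23
ticket_id=14: ✗
ticket_id=15: ✗
ticket_id=16: ✓ → 31
app_sum = 12 + 75 + 46 + 23 + 31 = 187

187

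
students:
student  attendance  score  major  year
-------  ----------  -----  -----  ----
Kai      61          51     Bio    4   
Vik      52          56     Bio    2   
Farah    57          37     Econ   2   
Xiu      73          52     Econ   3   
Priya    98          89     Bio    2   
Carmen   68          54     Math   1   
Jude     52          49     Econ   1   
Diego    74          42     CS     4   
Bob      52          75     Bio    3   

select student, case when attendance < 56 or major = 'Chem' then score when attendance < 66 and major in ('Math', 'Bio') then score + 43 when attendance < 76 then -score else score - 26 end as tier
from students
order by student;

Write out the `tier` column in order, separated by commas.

student=Bob: attendance < 56 or major = 'Chem' → 75
student=Carmen: attendance < 76 → -54
student=Diego: attendance < 76 → -42
student=Farah: attendance < 76 → -37
student=Jude: attendance < 56 or major = 'Chem' → 49
student=Kai: attendance < 66 and major in ('Math', 'Bio') → 94
student=Priya: ELSE → 63
student=Vik: attendance < 56 or major = 'Chem' → 56
student=Xiu: attendance < 76 → -52

75, -54, -42, -37, 49, 94, 63, 56, -52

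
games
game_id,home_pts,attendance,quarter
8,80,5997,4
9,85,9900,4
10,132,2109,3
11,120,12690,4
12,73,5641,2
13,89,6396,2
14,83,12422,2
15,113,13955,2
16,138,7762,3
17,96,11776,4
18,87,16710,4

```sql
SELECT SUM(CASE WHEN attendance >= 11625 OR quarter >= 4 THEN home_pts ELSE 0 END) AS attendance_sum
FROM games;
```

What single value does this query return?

game_id=8: ✓ → 80
game_id=9: ✓ → 85
game_id=10: ✗
game_id=11: ✓ → 120
game_id=12: ✗
game_id=13: ✗
game_id=14: ✓ → 83
game_id=15: ✓ → 113
game_id=16: ✗
game_id=17: ✓ → 96
game_id=18: ✓ → 87
attendance_sum = 80 + 85 + 120 + 83 + 113 + 96 + 87 = 664

664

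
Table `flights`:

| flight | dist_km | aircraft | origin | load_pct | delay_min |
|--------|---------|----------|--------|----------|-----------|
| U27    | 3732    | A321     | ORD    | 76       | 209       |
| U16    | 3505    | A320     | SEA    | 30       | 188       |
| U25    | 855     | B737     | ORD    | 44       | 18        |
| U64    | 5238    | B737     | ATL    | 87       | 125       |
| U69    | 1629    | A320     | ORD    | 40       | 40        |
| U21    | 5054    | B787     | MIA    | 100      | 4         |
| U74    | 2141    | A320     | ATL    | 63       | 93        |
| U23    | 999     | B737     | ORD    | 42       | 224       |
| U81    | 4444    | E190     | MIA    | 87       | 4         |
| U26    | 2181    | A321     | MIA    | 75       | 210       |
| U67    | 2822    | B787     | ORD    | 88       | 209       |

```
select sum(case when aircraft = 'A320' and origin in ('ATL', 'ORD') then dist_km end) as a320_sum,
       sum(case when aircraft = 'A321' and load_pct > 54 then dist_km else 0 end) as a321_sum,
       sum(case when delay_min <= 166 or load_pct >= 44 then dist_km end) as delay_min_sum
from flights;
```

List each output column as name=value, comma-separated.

a320_sum=3770, a321_sum=5913, delay_min_sum=28096

[a320_sum: aircraft = 'A320' and origin in ('ATL', 'ORD')]
flight=U27: ✗
flight=U16: ✗
flight=U25: ✗
flight=U64: ✗
flight=U69: ✓ → 1629
flight=U21: ✗
flight=U74: ✓ → 2141
flight=U23: ✗
flight=U81: ✗
flight=U26: ✗
flight=U67: ✗
a320_sum = 1629 + 2141 = 3770
—
[a321_sum: aircraft = 'A321' and load_pct > 54]
flight=U27: ✓ → 3732
flight=U16: ✗
flight=U25: ✗
flight=U64: ✗
flight=U69: ✗
flight=U21: ✗
flight=U74: ✗
flight=U23: ✗
flight=U81: ✗
flight=U26: ✓ → 2181
flight=U67: ✗
a321_sum = 3732 + 2181 = 5913
—
[delay_min_sum: delay_min <= 166 or load_pct >= 44]
flight=U27: ✓ → 3732
flight=U16: ✗
flight=U25: ✓ → 855
flight=U64: ✓ → 5238
flight=U69: ✓ → 1629
flight=U21: ✓ → 5054
flight=U74: ✓ → 2141
flight=U23: ✗
flight=U81: ✓ → 4444
flight=U26: ✓ → 2181
flight=U67: ✓ → 2822
delay_min_sum = 3732 + 855 + 5238 + 1629 + 5054 + 2141 + 4444 + 2181 + 2822 = 28096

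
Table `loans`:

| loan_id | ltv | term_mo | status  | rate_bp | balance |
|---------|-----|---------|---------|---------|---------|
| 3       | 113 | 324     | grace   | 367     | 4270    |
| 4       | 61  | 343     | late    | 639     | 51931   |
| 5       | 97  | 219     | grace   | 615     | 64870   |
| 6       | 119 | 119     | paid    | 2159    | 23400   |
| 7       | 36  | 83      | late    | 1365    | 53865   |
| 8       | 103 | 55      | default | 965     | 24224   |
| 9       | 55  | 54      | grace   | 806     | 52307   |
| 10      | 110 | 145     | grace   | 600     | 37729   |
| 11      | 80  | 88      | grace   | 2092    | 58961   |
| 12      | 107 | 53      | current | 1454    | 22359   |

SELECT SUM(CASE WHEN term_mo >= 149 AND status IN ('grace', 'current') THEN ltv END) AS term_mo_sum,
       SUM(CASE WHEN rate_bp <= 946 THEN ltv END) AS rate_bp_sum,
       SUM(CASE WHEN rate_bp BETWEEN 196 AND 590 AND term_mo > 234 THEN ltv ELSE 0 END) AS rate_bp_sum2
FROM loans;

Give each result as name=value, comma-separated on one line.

[term_mo_sum: term_mo >= 149 AND status IN ('grace', 'current')]
loan_id=3: ✓ → 113
loan_id=4: ✗
loan_id=5: ✓ → 97
loan_id=6: ✗
loan_id=7: ✗
loan_id=8: ✗
loan_id=9: ✗
loan_id=10: ✗
loan_id=11: ✗
loan_id=12: ✗
term_mo_sum = 113 + 97 = 210
—
[rate_bp_sum: rate_bp <= 946]
loan_id=3: ✓ → 113
loan_id=4: ✓ → 61
loan_id=5: ✓ → 97
loan_id=6: ✗
loan_id=7: ✗
loan_id=8: ✗
loan_id=9: ✓ → 55
loan_id=10: ✓ → 110
loan_id=11: ✗
loan_id=12: ✗
rate_bp_sum = 113 + 61 + 97 + 55 + 110 = 436
—
[rate_bp_sum2: rate_bp BETWEEN 196 AND 590 AND term_mo > 234]
loan_id=3: ✓ → 113
loan_id=4: ✗
loan_id=5: ✗
loan_id=6: ✗
loan_id=7: ✗
loan_id=8: ✗
loan_id=9: ✗
loan_id=10: ✗
loan_id=11: ✗
loan_id=12: ✗
rate_bp_sum2 = 113

term_mo_sum=210, rate_bp_sum=436, rate_bp_sum2=113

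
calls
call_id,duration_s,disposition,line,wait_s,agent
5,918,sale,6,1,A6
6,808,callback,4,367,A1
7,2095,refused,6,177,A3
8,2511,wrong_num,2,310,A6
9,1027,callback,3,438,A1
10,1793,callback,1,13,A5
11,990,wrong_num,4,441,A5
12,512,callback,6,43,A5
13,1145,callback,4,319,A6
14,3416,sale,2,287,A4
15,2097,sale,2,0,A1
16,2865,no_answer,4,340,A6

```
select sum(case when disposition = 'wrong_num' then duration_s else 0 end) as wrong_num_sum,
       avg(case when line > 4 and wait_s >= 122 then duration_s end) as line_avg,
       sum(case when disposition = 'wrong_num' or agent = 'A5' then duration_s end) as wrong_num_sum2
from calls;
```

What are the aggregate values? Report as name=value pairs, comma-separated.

wrong_num_sum=3501, line_avg=2095, wrong_num_sum2=5806

[wrong_num_sum: disposition = 'wrong_num']
call_id=5: ✗
call_id=6: ✗
call_id=7: ✗
call_id=8: ✓ → 2511
call_id=9: ✗
call_id=10: ✗
call_id=11: ✓ → 990
call_id=12: ✗
call_id=13: ✗
call_id=14: ✗
call_id=15: ✗
call_id=16: ✗
wrong_num_sum = 2511 + 990 = 3501
—
[line_avg: line > 4 and wait_s >= 122]
call_id=5: ✗
call_id=6: ✗
call_id=7: ✓ → 2095
call_id=8: ✗
call_id=9: ✗
call_id=10: ✗
call_id=11: ✗
call_id=12: ✗
call_id=13: ✗
call_id=14: ✗
call_id=15: ✗
call_id=16: ✗
line_avg = 2095
—
[wrong_num_sum2: disposition = 'wrong_num' or agent = 'A5']
call_id=5: ✗
call_id=6: ✗
call_id=7: ✗
call_id=8: ✓ → 2511
call_id=9: ✗
call_id=10: ✓ → 1793
call_id=11: ✓ → 990
call_id=12: ✓ → 512
call_id=13: ✗
call_id=14: ✗
call_id=15: ✗
call_id=16: ✗
wrong_num_sum2 = 2511 + 1793 + 990 + 512 = 5806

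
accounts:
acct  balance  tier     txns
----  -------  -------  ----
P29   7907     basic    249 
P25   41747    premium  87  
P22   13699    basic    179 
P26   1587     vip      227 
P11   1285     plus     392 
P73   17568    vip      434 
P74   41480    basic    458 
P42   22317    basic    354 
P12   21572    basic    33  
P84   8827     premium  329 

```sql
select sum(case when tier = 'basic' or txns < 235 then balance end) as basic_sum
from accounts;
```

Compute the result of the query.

acct=P29: ✓ → 7907
acct=P25: ✓ → 41747
acct=P22: ✓ → 13699
acct=P26: ✓ → 1587
acct=P11: ✗
acct=P73: ✗
acct=P74: ✓ → 41480
acct=P42: ✓ → 22317
acct=P12: ✓ → 21572
acct=P84: ✗
basic_sum = 7907 + 41747 + 13699 + 1587 + 41480 + 22317 + 21572 = 150309

150309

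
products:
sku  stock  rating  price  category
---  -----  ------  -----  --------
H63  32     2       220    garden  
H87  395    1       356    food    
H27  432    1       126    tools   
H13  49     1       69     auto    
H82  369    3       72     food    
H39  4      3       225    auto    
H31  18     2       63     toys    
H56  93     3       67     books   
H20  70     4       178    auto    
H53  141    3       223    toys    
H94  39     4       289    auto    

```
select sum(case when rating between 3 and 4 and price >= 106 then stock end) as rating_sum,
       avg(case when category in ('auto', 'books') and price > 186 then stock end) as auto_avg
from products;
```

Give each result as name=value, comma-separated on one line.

rating_sum=254, auto_avg=21.5

[rating_sum: rating between 3 and 4 and price >= 106]
sku=H63: ✗
sku=H87: ✗
sku=H27: ✗
sku=H13: ✗
sku=H82: ✗
sku=H39: ✓ → 4
sku=H31: ✗
sku=H56: ✗
sku=H20: ✓ → 70
sku=H53: ✓ → 141
sku=H94: ✓ → 39
rating_sum = 4 + 70 + 141 + 39 = 254
—
[auto_avg: category in ('auto', 'books') and price > 186]
sku=H63: ✗
sku=H87: ✗
sku=H27: ✗
sku=H13: ✗
sku=H82: ✗
sku=H39: ✓ → 4
sku=H31: ✗
sku=H56: ✗
sku=H20: ✗
sku=H53: ✗
sku=H94: ✓ → 39
auto_avg = (4 + 39) / 2 = 21.5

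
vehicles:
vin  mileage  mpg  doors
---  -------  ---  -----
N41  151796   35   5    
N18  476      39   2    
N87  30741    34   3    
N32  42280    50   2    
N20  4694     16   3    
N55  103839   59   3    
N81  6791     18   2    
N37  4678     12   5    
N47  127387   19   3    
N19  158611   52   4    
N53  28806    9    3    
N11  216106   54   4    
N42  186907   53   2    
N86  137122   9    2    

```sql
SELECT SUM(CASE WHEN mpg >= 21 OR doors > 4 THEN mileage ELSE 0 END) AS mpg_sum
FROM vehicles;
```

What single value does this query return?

895434

vin=N41: ✓ → 151796
vin=N18: ✓ → 476
vin=N87: ✓ → 30741
vin=N32: ✓ → 42280
vin=N20: ✗
vin=N55: ✓ → 103839
vin=N81: ✗
vin=N37: ✓ → 4678
vin=N47: ✗
vin=N19: ✓ → 158611
vin=N53: ✗
vin=N11: ✓ → 216106
vin=N42: ✓ → 186907
vin=N86: ✗
mpg_sum = 151796 + 476 + 30741 + 42280 + 103839 + 4678 + 158611 + 216106 + 186907 = 895434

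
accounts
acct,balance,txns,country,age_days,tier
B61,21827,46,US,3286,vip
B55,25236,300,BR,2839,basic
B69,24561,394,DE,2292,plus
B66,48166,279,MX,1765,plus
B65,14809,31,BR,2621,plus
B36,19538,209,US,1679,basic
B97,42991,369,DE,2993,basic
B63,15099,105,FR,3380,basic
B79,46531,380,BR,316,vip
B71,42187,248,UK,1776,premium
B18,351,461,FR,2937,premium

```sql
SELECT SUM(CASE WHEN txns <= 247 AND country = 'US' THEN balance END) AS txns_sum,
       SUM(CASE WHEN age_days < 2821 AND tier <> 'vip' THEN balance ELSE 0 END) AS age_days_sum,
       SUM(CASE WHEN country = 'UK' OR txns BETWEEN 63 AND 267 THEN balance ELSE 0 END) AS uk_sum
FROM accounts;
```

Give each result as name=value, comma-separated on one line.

[txns_sum: txns <= 247 AND country = 'US']
acct=B61: ✓ → 21827
acct=B55: ✗
acct=B69: ✗
acct=B66: ✗
acct=B65: ✗
acct=B36: ✓ → 19538
acct=B97: ✗
acct=B63: ✗
acct=B79: ✗
acct=B71: ✗
acct=B18: ✗
txns_sum = 21827 + 19538 = 41365
—
[age_days_sum: age_days < 2821 AND tier <> 'vip']
acct=B61: ✗
acct=B55: ✗
acct=B69: ✓ → 24561
acct=B66: ✓ → 48166
acct=B65: ✓ → 14809
acct=B36: ✓ → 19538
acct=B97: ✗
acct=B63: ✗
acct=B79: ✗
acct=B71: ✓ → 42187
acct=B18: ✗
age_days_sum = 24561 + 48166 + 14809 + 19538 + 42187 = 149261
—
[uk_sum: country = 'UK' OR txns BETWEEN 63 AND 267]
acct=B61: ✗
acct=B55: ✗
acct=B69: ✗
acct=B66: ✗
acct=B65: ✗
acct=B36: ✓ → 19538
acct=B97: ✗
acct=B63: ✓ → 15099
acct=B79: ✗
acct=B71: ✓ → 42187
acct=B18: ✗
uk_sum = 19538 + 15099 + 42187 = 76824

txns_sum=41365, age_days_sum=149261, uk_sum=76824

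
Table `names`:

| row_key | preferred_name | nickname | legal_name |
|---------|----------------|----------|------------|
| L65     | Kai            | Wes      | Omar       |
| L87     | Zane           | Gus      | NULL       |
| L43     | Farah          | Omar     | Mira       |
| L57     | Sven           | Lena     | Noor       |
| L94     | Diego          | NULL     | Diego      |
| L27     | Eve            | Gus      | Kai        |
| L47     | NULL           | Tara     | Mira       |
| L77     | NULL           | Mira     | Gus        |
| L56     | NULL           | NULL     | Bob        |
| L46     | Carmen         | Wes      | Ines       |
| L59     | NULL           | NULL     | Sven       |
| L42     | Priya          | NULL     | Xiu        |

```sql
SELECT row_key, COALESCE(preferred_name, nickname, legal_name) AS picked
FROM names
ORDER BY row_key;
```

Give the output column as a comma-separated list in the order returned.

Eve, Priya, Farah, Carmen, Tara, Bob, Sven, Sven, Kai, Mira, Zane, Diego

row_key=L27: preferred_name=Eve → Eve
row_key=L42: preferred_name=Priya → Priya
row_key=L43: preferred_name=Farah → Farah
row_key=L46: preferred_name=Carmen → Carmen
row_key=L47: preferred_name=NULL, nickname=Tara → Tara
row_key=L56: preferred_name=NULL, nickname=NULL, legal_name=Bob → Bob
row_key=L57: preferred_name=Sven → Sven
row_key=L59: preferred_name=NULL, nickname=NULL, legal_name=Sven → Sven
row_key=L65: preferred_name=Kai → Kai
row_key=L77: preferred_name=NULL, nickname=Mira → Mira
row_key=L87: preferred_name=Zane → Zane
row_key=L94: preferred_name=Diego → Diego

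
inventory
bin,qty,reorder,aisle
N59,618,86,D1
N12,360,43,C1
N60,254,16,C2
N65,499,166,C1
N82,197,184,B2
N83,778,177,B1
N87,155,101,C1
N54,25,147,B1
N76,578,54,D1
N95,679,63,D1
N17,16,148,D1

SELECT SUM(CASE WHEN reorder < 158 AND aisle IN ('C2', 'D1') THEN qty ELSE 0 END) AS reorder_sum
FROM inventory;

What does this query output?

bin=N59: ✓ → 618
bin=N12: ✗
bin=N60: ✓ → 254
bin=N65: ✗
bin=N82: ✗
bin=N83: ✗
bin=N87: ✗
bin=N54: ✗
bin=N76: ✓ → 578
bin=N95: ✓ → 679
bin=N17: ✓ → 16
reorder_sum = 618 + 254 + 578 + 679 + 16 = 2145

2145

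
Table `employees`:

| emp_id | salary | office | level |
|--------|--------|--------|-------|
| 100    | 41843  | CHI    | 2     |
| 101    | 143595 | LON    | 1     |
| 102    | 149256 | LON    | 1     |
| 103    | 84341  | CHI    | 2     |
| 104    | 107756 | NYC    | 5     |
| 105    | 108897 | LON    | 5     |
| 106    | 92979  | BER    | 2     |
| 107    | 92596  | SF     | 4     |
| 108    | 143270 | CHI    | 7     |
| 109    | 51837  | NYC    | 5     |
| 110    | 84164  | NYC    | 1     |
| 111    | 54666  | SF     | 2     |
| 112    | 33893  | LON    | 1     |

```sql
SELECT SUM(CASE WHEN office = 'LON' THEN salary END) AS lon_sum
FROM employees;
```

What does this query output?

435641

emp_id=100: ✗
emp_id=101: ✓ → 143595
emp_id=102: ✓ → 149256
emp_id=103: ✗
emp_id=104: ✗
emp_id=105: ✓ → 108897
emp_id=106: ✗
emp_id=107: ✗
emp_id=108: ✗
emp_id=109: ✗
emp_id=110: ✗
emp_id=111: ✗
emp_id=112: ✓ → 33893
lon_sum = 143595 + 149256 + 108897 + 33893 = 435641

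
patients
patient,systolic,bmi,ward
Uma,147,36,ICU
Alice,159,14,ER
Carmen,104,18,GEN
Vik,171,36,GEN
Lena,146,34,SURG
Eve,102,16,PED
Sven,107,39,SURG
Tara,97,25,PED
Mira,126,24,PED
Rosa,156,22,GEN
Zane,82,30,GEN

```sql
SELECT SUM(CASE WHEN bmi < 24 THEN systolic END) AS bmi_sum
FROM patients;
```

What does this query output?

521

patient=Uma: ✗
patient=Alice: ✓ → 159
patient=Carmen: ✓ → 104
patient=Vik: ✗
patient=Lena: ✗
patient=Eve: ✓ → 102
patient=Sven: ✗
patient=Tara: ✗
patient=Mira: ✗
patient=Rosa: ✓ → 156
patient=Zane: ✗
bmi_sum = 159 + 104 + 102 + 156 = 521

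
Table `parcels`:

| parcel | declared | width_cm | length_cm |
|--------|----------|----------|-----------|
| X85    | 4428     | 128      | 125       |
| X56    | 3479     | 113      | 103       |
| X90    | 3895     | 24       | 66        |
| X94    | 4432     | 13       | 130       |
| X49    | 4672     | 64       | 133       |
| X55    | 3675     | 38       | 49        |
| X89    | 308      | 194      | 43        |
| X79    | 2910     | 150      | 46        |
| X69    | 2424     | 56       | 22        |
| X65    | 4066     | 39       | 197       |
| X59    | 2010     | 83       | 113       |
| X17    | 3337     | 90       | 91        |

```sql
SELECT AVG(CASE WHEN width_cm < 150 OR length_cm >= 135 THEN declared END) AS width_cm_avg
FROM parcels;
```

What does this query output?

parcel=X85: ✓ → 4428
parcel=X56: ✓ → 3479
parcel=X90: ✓ → 3895
parcel=X94: ✓ → 4432
parcel=X49: ✓ → 4672
parcel=X55: ✓ → 3675
parcel=X89: ✗
parcel=X79: ✗
parcel=X69: ✓ → 2424
parcel=X65: ✓ → 4066
parcel=X59: ✓ → 2010
parcel=X17: ✓ → 3337
width_cm_avg = (4428 + 3479 + 3895 + 4432 + 4672 + 3675 + 2424 + 4066 + 2010 + 3337) / 10 = 3641.8

3641.8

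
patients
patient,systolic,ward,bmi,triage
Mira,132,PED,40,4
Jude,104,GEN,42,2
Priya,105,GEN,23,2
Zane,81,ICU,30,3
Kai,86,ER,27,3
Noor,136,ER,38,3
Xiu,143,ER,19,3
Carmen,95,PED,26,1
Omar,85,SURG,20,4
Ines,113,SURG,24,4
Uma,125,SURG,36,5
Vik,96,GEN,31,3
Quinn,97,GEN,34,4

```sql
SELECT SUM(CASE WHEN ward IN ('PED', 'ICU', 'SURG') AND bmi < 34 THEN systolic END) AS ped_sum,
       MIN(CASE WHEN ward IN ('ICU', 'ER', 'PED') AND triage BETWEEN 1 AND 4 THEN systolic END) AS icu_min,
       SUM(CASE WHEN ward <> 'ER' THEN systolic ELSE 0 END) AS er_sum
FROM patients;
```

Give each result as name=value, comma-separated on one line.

[ped_sum: ward IN ('PED', 'ICU', 'SURG') AND bmi < 34]
patient=Mira: ✗
patient=Jude: ✗
patient=Priya: ✗
patient=Zane: ✓ → 81
patient=Kai: ✗
patient=Noor: ✗
patient=Xiu: ✗
patient=Carmen: ✓ → 95
patient=Omar: ✓ → 85
patient=Ines: ✓ → 113
patient=Uma: ✗
patient=Vik: ✗
patient=Quinn: ✗
ped_sum = 81 + 95 + 85 + 113 = 374
—
[icu_min: ward IN ('ICU', 'ER', 'PED') AND triage BETWEEN 1 AND 4]
patient=Mira: ✓ → 132
patient=Jude: ✗
patient=Priya: ✗
patient=Zane: ✓ → 81
patient=Kai: ✓ → 86
patient=Noor: ✓ → 136
patient=Xiu: ✓ → 143
patient=Carmen: ✓ → 95
patient=Omar: ✗
patient=Ines: ✗
patient=Uma: ✗
patient=Vik: ✗
patient=Quinn: ✗
icu_min = MIN(132, 81, 86, 136, 143, 95) = 81
—
[er_sum: ward <> 'ER']
patient=Mira: ✓ → 132
patient=Jude: ✓ → 104
patient=Priya: ✓ → 105
patient=Zane: ✓ → 81
patient=Kai: ✗
patient=Noor: ✗
patient=Xiu: ✗
patient=Carmen: ✓ → 95
patient=Omar: ✓ → 85
patient=Ines: ✓ → 113
patient=Uma: ✓ → 125
patient=Vik: ✓ → 96
patient=Quinn: ✓ → 97
er_sum = 132 + 104 + 105 + 81 + 95 + 85 + 113 + 125 + 96 + 97 = 1033

ped_sum=374, icu_min=81, er_sum=1033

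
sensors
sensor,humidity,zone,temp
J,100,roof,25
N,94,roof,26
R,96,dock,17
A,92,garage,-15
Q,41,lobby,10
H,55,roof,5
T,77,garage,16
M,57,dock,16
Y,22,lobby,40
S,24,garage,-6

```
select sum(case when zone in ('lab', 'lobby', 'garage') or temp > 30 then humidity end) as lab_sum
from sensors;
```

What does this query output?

sensor=J: ✗
sensor=N: ✗
sensor=R: ✗
sensor=A: ✓ → 92
sensor=Q: ✓ → 41
sensor=H: ✗
sensor=T: ✓ → 77
sensor=M: ✗
sensor=Y: ✓ → 22
sensor=S: ✓ → 24
lab_sum = 92 + 41 + 77 + 22 + 24 = 256

256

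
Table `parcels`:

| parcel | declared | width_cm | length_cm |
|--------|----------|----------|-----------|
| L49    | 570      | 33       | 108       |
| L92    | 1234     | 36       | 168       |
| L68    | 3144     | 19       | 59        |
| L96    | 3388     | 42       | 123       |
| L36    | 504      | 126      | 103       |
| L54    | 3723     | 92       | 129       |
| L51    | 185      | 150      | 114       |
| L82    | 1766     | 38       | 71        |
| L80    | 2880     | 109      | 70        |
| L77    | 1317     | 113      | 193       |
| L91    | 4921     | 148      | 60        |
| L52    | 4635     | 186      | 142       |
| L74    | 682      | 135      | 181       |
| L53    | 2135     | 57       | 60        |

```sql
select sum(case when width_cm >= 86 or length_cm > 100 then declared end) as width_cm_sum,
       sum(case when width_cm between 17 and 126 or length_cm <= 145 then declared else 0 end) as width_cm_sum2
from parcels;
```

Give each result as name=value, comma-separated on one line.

[width_cm_sum: width_cm >= 86 or length_cm > 100]
parcel=L49: ✓ → 570
parcel=L92: ✓ → 1234
parcel=L68: ✗
parcel=L96: ✓ → 3388
parcel=L36: ✓ → 504
parcel=L54: ✓ → 3723
parcel=L51: ✓ → 185
parcel=L82: ✗
parcel=L80: ✓ → 2880
parcel=L77: ✓ → 1317
parcel=L91: ✓ → 4921
parcel=L52: ✓ → 4635
parcel=L74: ✓ → 682
parcel=L53: ✗
width_cm_sum = 570 + 1234 + 3388 + 504 + 3723 + 185 + 2880 + 1317 + 4921 + 4635 + 682 = 24039
—
[width_cm_sum2: width_cm between 17 and 126 or length_cm <= 145]
parcel=L49: ✓ → 570
parcel=L92: ✓ → 1234
parcel=L68: ✓ → 3144
parcel=L96: ✓ → 3388
parcel=L36: ✓ → 504
parcel=L54: ✓ → 3723
parcel=L51: ✓ → 185
parcel=L82: ✓ → 1766
parcel=L80: ✓ → 2880
parcel=L77: ✓ → 1317
parcel=L91: ✓ → 4921
parcel=L52: ✓ → 4635
parcel=L74: ✗
parcel=L53: ✓ → 2135
width_cm_sum2 = 570 + 1234 + 3144 + 3388 + 504 + 3723 + 185 + 1766 + 2880 + 1317 + 4921 + 4635 + 2135 = 30402

width_cm_sum=24039, width_cm_sum2=30402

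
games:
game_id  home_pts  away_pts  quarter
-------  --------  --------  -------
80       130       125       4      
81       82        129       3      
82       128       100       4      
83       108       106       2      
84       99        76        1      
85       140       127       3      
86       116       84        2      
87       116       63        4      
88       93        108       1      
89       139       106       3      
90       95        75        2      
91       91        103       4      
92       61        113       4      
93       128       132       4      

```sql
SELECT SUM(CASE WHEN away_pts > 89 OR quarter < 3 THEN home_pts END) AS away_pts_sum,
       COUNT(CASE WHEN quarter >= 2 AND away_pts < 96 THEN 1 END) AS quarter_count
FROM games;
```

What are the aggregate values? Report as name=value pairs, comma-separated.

away_pts_sum=1410, quarter_count=3

[away_pts_sum: away_pts > 89 OR quarter < 3]
game_id=80: ✓ → 130
game_id=81: ✓ → 82
game_id=82: ✓ → 128
game_id=83: ✓ → 108
game_id=84: ✓ → 99
game_id=85: ✓ → 140
game_id=86: ✓ → 116
game_id=87: ✗
game_id=88: ✓ → 93
game_id=89: ✓ → 139
game_id=90: ✓ → 95
game_id=91: ✓ → 91
game_id=92: ✓ → 61
game_id=93: ✓ → 128
away_pts_sum = 130 + 82 + 128 + 108 + 99 + 140 + 116 + 93 + 139 + 95 + 91 + 61 + 128 = 1410
—
[quarter_count: quarter >= 2 AND away_pts < 96]
game_id=80: ✗
game_id=81: ✗
game_id=82: ✗
game_id=83: ✗
game_id=84: ✗
game_id=85: ✗
game_id=86: ✓ → 1
game_id=87: ✓ → 1
game_id=88: ✗
game_id=89: ✗
game_id=90: ✓ → 1
game_id=91: ✗
game_id=92: ✗
game_id=93: ✗
quarter_count = COUNT(1, 1, 1) = 3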